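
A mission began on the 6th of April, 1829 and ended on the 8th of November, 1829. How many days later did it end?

216

April 1829: 30 − 6 = 24 days remain.
Then May (31), June (30), July (31), August (31), September (30), October (31): 31 + 30 + 31 + 31 + 30 + 31 = 184 days.
November 1–8, 1829: 8 days.
Total: 24 + 184 + 8 = 216 days.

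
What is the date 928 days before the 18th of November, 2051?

the 4th of May, 2049

Count 928 days before November 18, 2051:
Day-of-year of May 4, 2049: 124.
Day-of-year of November 18, 2051: 322.
2049 has 365 days, so 365 − 124 = 241 days remain in 2049.
Full years: 2050: 365. Sum = 365.
Total: 241 + 365 + 322 = 928 days.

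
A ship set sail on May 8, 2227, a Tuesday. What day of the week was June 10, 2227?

Sunday

May 2227: 31 − 8 = 23 days remain.
June 1–10, 2227: 10 days.
Total: 23 + 10 = 33 days.
33 mod 7 = 5, so 5 days after Tuesday is Sunday.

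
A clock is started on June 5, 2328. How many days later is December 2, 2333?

2006

Day-of-year of June 5, 2328: 157.
Day-of-year of December 2, 2333: 336.
2328 has 366 days, so 366 − 157 = 209 days remain in 2328.
Full years: 2329: 365; 2330: 365; 2331: 365; 2332: 366. Sum = 1461.
Total: 209 + 1461 + 336 = 2006 days.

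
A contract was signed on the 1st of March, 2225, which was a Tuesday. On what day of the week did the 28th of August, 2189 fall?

Friday

Count forward from the earlier date (August 28, 2189) to the later (March 1, 2225):
From August 28, 2189 to August 28, 2224: 35 years, of which 8 contain a Feb 29 — 27×365 + 8×366 = 12783 days.
(2200 is not a leap year (divisible by 100 but not 400).)
August 2224: 31 − 28 = 3 days remain.
Then September (30), October (31), November (30), December (31), January (31), February 2225 (28): 30 + 31 + 30 + 31 + 31 + 28 = 181 days.
March 1, 2225: 1 day.
Residual: 185 days.
Total: 12968 days.
12968 mod 7 = 4, so 4 days before Tuesday is Friday.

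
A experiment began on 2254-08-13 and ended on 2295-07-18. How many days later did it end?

14949

From August 13, 2254 to August 13, 2294: 40 years, of which 10 contain a Feb 29 — 30×365 + 10×366 = 14610 days.
August 2294: 31 − 13 = 18 days remain.
Then 10 full months totalling 303 days.
July 1–18, 2295: 18 days.
Residual: 339 days.
Total: 14949 days.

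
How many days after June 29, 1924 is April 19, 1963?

Day-of-year of June 29, 1924: 181.
Day-of-year of April 19, 1963: 109.
1924 has 366 days, so 366 − 181 = 185 days remain in 1924.
Full years 1925–1962: 29 common + 9 leap = 29×365 + 9×366 = 13879 days.
Total: 185 + 13879 + 109 = 14173 days.

14173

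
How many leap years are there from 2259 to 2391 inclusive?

Years divisible by 4: 2260, 2264, …, 2388 — 33 in all.
Of these, 2300 is divisible by 100 but not 400, so not leap.
Leap years: 33 − 1 = 32.

32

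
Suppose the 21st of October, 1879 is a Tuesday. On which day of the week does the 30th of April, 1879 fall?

Count forward from the earlier date (April 30, 1879) to the later (October 21, 1879):
April 1879: 30 − 30 = 0 days remain.
Then May (31), June (30), July (31), August (31), September (30): 31 + 30 + 31 + 31 + 30 = 153 days.
October 1–21, 1879: 21 days.
Total: 0 + 153 + 21 = 174 days.
174 mod 7 = 6, so 6 days before Tuesday is Wednesday.

Wednesday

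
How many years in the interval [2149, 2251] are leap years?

24

Years divisible by 4: 2152, 2156, …, 2248 — 25 in all.
Of these, 2200 is divisible by 100 but not 400, so not leap.
Leap years: 25 − 1 = 24.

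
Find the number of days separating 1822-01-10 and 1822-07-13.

184

January 1822: 31 − 10 = 21 days remain.
Then February 1822 (28), March (31), April (30), May (31), June (30): 28 + 31 + 30 + 31 + 30 = 150 days.
July 1–13, 1822: 13 days.
Total: 21 + 150 + 13 = 184 days.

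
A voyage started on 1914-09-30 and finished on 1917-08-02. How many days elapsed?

1037

Day-of-year of September 30, 1914: 273.
Day-of-year of August 2, 1917: 214.
1914 has 365 days, so 365 − 273 = 92 days remain in 1914.
Full years: 1915: 365; 1916: 366. Sum = 731.
Total: 92 + 731 + 214 = 1037 days.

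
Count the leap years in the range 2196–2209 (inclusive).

3

Years divisible by 4 in [2196, 2209]: 2196, 2200, 2204, 2208.
Of these, 2200 is divisible by 100 but not 400, so not leap.
Leap years: 4 − 1 = 3.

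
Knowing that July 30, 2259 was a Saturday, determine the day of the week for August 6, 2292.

From July 30, 2259 to July 30, 2292: 33 years, of which 9 contain a Feb 29 — 24×365 + 9×366 = 12054 days.
July 2292: 31 − 30 = 1 day remains.
August 1–6, 2292: 6 days.
Residual: 7 days.
Total: 12061 days.
12061 is a multiple of 7, so August 6, 2292 falls on the same weekday: Saturday.

Saturday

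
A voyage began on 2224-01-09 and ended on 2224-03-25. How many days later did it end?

76

January 2224: 31 − 9 = 22 days remain.
Then February 2224 (29): 29 days.
March 1–25, 2224: 25 days.
Total: 22 + 29 + 25 = 76 days.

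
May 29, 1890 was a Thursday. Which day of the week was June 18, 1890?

May 1890: 31 − 29 = 2 days remain.
June 1–18, 1890: 18 days.
Total: 2 + 18 = 20 days.
20 mod 7 = 6, so 6 days after Thursday is Wednesday.

Wednesday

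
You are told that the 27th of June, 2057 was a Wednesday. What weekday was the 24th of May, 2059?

Saturday

June 2057: 30 − 27 = 3 days remain.
Then 22 full months totalling 669 days.
May 1–24, 2059: 24 days.
Total: 3 + 669 + 24 = 696 days.
696 mod 7 = 3, so 3 days after Wednesday is Saturday.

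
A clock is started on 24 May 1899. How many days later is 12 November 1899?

172

May 1899: 31 − 24 = 7 days remain.
Then June (30), July (31), August (31), September (30), October (31): 30 + 31 + 31 + 30 + 31 = 153 days.
November 1–12, 1899: 12 days.
Total: 7 + 153 + 12 = 172 days.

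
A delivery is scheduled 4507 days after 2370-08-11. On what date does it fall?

2382-12-13

Count 4507 days after August 11, 2370:
From August 11, 2370 to August 11, 2382: 12 years, of which 3 contain a Feb 29 — 9×365 + 3×366 = 4383 days.
August 2382: 31 − 11 = 20 days remain.
Then September (30), October (31), November (30): 30 + 31 + 30 = 91 days.
December 1–13, 2382: 13 days.
Residual: 124 days.
Total: 4507 days.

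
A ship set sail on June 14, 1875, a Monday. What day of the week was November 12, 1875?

Friday

June 1875: 30 − 14 = 16 days remain.
Then July (31), August (31), September (30), October (31): 31 + 31 + 30 + 31 = 123 days.
November 1–12, 1875: 12 days.
Total: 16 + 123 + 12 = 151 days.
151 mod 7 = 4, so 4 days after Monday is Friday.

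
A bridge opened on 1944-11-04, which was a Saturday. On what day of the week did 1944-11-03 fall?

Count forward from the earlier date (November 3, 1944) to the later (November 4, 1944):
Within November 1944: 4 − 3 = 1 day.
1 mod 7 = 1, so 1 day before Saturday is Friday.

Friday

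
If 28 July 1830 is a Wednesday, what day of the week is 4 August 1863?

Tuesday

Day-of-year of July 28, 1830: 209.
Day-of-year of August 4, 1863: 216.
1830 has 365 days, so 365 − 209 = 156 days remain in 1830.
Full years 1831–1862: 24 common + 8 leap = 24×365 + 8×366 = 11688 days.
Total: 156 + 11688 + 216 = 12060 days.
12060 mod 7 = 6, so 6 days after Wednesday is Tuesday.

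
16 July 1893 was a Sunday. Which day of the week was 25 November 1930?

Tuesday

Day-of-year of July 16, 1893: 197.
Day-of-year of November 25, 1930: 329.
1893 has 365 days, so 365 − 197 = 168 days remain in 1893.
Full years 1894–1929: 28 common + 8 leap = 28×365 + 8×366 = 13148 days.
Total: 168 + 13148 + 329 = 13645 days.
13645 mod 7 = 2, so 2 days after Sunday is Tuesday.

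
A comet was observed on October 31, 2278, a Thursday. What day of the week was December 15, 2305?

Day-of-year of October 31, 2278: 304.
Day-of-year of December 15, 2305: 349.
2278 has 365 days, so 365 − 304 = 61 days remain in 2278.
Full years 2279–2304: 20 common + 6 leap = 20×365 + 6×366 = 9496 days.
Total: 61 + 9496 + 349 = 9906 days.
9906 mod 7 = 1, so 1 day after Thursday is Friday.

Friday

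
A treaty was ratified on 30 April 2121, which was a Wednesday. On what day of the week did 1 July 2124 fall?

Day-of-year of April 30, 2121: 120.
Day-of-year of July 1, 2124: 183.
2121 has 365 days, so 365 − 120 = 245 days remain in 2121.
Full years: 2122: 365; 2123: 365. Sum = 730.
Total: 245 + 730 + 183 = 1158 days.
1158 mod 7 = 3, so 3 days after Wednesday is Saturday.

Saturday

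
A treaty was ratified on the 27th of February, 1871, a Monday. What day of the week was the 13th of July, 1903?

Monday

Day-of-year of February 27, 1871: 58.
Day-of-year of July 13, 1903: 194.
1871 has 365 days, so 365 − 58 = 307 days remain in 1871.
Full years 1872–1902: 24 common + 7 leap = 24×365 + 7×366 = 11322 days.
Total: 307 + 11322 + 194 = 11823 days.
11823 is a multiple of 7, so the 13th of July, 1903 falls on the same weekday: Monday.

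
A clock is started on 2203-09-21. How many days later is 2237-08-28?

Day-of-year of September 21, 2203: 264.
Day-of-year of August 28, 2237: 240.
2203 has 365 days, so 365 − 264 = 101 days remain in 2203.
Full years 2204–2236: 24 common + 9 leap = 24×365 + 9×366 = 12054 days.
Total: 101 + 12054 + 240 = 12395 days.

12395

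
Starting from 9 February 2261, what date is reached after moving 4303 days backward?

30 April 2249

Count 4303 days before February 9, 2261:
Day-of-year of April 30, 2249: 120.
Day-of-year of February 9, 2261: 40.
2249 has 365 days, so 365 − 120 = 245 days remain in 2249.
Full years 2250–2260: 8 common + 3 leap = 8×365 + 3×366 = 4018 days.
Total: 245 + 4018 + 40 = 4303 days.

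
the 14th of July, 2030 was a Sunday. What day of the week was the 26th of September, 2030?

Thursday

July 2030: 31 − 14 = 17 days remain.
Then August (31): 31 days.
September 1–26, 2030: 26 days.
Total: 17 + 31 + 26 = 74 days.
74 mod 7 = 4, so 4 days after Sunday is Thursday.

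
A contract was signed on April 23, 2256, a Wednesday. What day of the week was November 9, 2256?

April 2256: 30 − 23 = 7 days remain.
Then May (31), June (30), July (31), August (31), September (30), October (31): 31 + 30 + 31 + 31 + 30 + 31 = 184 days.
November 1–9, 2256: 9 days.
Total: 7 + 184 + 9 = 200 days.
200 mod 7 = 4, so 4 days after Wednesday is Sunday.

Sunday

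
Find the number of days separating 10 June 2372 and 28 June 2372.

18

Within June 2372: 28 − 10 = 18 days.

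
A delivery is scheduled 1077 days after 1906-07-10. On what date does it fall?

1909-06-21

Count 1077 days after July 10, 1906:
Day-of-year of July 10, 1906: 191.
Day-of-year of June 21, 1909: 172.
1906 has 365 days, so 365 − 191 = 174 days remain in 1906.
Full years: 1907: 365; 1908: 366. Sum = 731.
Total: 174 + 731 + 172 = 1077 days.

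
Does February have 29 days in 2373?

No

2373 is not a leap year.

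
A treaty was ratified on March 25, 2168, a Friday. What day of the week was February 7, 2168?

Sunday

Count forward from the earlier date (February 7, 2168) to the later (March 25, 2168):
February 2168: 29 − 7 = 22 days remain (2168 is a leap year, so February has 29 days).
March 1–25, 2168: 25 days.
Total: 22 + 25 = 47 days.
47 mod 7 = 5, so 5 days before Friday is Sunday.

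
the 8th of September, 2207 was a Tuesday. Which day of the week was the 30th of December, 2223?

Tuesday

From September 8, 2207 to September 8, 2223: 16 years, of which 4 contain a Feb 29 — 12×365 + 4×366 = 5844 days.
September 2223: 30 − 8 = 22 days remain.
Then October (31), November (30): 31 + 30 = 61 days.
December 1–30, 2223: 30 days.
Residual: 113 days.
Total: 5957 days.
5957 is a multiple of 7, so the 30th of December, 2223 falls on the same weekday: Tuesday.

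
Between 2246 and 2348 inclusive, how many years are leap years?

Years divisible by 4: 2248, 2252, …, 2348 — 26 in all.
Of these, 2300 is divisible by 100 but not 400, so not leap.
Leap years: 26 − 1 = 25.

25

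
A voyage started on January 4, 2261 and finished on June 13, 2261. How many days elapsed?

January 2261: 31 − 4 = 27 days remain.
Then February 2261 (28), March (31), April (30), May (31): 28 + 31 + 30 + 31 = 120 days.
June 1–13, 2261: 13 days.
Total: 27 + 120 + 13 = 160 days.

160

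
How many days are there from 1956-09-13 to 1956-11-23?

71

September 1956: 30 − 13 = 17 days remain.
Then October (31): 31 days.
November 1–23, 1956: 23 days.
Total: 17 + 31 + 23 = 71 days.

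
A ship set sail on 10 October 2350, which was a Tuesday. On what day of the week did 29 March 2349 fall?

Count forward from the earlier date (March 29, 2349) to the later (October 10, 2350):
March 2349: 31 − 29 = 2 days remain.
Then 18 full months totalling 548 days.
October 1–10, 2350: 10 days.
Total: 2 + 548 + 10 = 560 days.
560 is a multiple of 7, so 29 March 2349 falls on the same weekday: Tuesday.

Tuesday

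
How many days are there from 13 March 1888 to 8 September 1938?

18440

Day-of-year of March 13, 1888: 73.
Day-of-year of September 8, 1938: 251.
1888 has 366 days, so 366 − 73 = 293 days remain in 1888.
Full years 1889–1937: 38 common + 11 leap = 38×365 + 11×366 = 17896 days.
Total: 293 + 17896 + 251 = 18440 days.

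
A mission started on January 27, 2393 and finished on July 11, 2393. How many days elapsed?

January 2393: 31 − 27 = 4 days remain.
Then February 2393 (28), March (31), April (30), May (31), June (30): 28 + 31 + 30 + 31 + 30 = 150 days.
July 1–11, 2393: 11 days.
Total: 4 + 150 + 11 = 165 days.

165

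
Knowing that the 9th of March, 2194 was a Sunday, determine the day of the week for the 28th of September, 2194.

Sunday

March 2194: 31 − 9 = 22 days remain.
Then April (30), May (31), June (30), July (31), August (31): 30 + 31 + 30 + 31 + 31 = 153 days.
September 1–28, 2194: 28 days.
Total: 22 + 153 + 28 = 203 days.
203 is a multiple of 7, so the 28th of September, 2194 falls on the same weekday: Sunday.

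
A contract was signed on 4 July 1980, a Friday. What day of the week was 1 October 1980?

Wednesday

July 1980: 31 − 4 = 27 days remain.
Then August (31), September (30): 31 + 30 = 61 days.
October 1, 1980: 1 day.
Total: 27 + 61 + 1 = 89 days.
89 mod 7 = 5, so 5 days after Friday is Wednesday.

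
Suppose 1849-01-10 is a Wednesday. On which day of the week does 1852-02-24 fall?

Tuesday

Day-of-year of January 10, 1849: 10.
Day-of-year of February 24, 1852: 55.
1849 has 365 days, so 365 − 10 = 355 days remain in 1849.
Full years: 1850: 365; 1851: 365. Sum = 730.
Total: 355 + 730 + 55 = 1140 days.
1140 mod 7 = 6, so 6 days after Wednesday is Tuesday.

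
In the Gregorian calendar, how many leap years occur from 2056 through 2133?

Years divisible by 4: 2056, 2060, …, 2132 — 20 in all.
Of these, 2100 is divisible by 100 but not 400, so not leap.
Leap years: 20 − 1 = 19.

19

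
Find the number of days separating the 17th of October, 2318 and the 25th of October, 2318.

8

Within October 2318: 25 − 17 = 8 days.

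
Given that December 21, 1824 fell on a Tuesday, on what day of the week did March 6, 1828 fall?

Day-of-year of December 21, 1824: 356.
Day-of-year of March 6, 1828: 66.
1824 has 366 days, so 366 − 356 = 10 days remain in 1824.
Full years: 1825: 365; 1826: 365; 1827: 365. Sum = 1095.
Total: 10 + 1095 + 66 = 1171 days.
1171 mod 7 = 2, so 2 days after Tuesday is Thursday.

Thursday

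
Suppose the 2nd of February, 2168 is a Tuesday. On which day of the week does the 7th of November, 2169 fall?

Day-of-year of February 2, 2168: 33.
Day-of-year of November 7, 2169: 311.
2168 has 366 days, so 366 − 33 = 333 days remain in 2168.
Total: 333 + 311 = 644 days.
644 is a multiple of 7, so the 7th of November, 2169 falls on the same weekday: Tuesday.

Tuesday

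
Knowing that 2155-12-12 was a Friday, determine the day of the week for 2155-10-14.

Count forward from the earlier date (October 14, 2155) to the later (December 12, 2155):
October 2155: 31 − 14 = 17 days remain.
Then November (30): 30 days.
December 1–12, 2155: 12 days.
Total: 17 + 30 + 12 = 59 days.
59 mod 7 = 3, so 3 days before Friday is Tuesday.

Tuesday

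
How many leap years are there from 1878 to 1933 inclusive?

13

Years divisible by 4: 1880, 1884, …, 1932 — 14 in all.
Of these, 1900 is divisible by 100 but not 400, so not leap.
Leap years: 14 − 1 = 13.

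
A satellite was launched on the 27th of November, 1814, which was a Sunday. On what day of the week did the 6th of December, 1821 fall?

Day-of-year of November 27, 1814: 331.
Day-of-year of December 6, 1821: 340.
1814 has 365 days, so 365 − 331 = 34 days remain in 1814.
Full years: 1815: 365; 1816: 366; 1817: 365; 1818: 365; 1819: 365; 1820: 366. Sum = 2192.
Total: 34 + 2192 + 340 = 2566 days.
2566 mod 7 = 4, so 4 days after Sunday is Thursday.

Thursday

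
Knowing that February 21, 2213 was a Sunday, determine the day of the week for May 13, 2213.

February 2213: 28 − 21 = 7 days remain (2213 is not a leap year, so February has 28 days).
Then March (31), April (30): 31 + 30 = 61 days.
May 1–13, 2213: 13 days.
Total: 7 + 61 + 13 = 81 days.
81 mod 7 = 4, so 4 days after Sunday is Thursday.

Thursday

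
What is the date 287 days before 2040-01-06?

2039-03-25

Count 287 days before January 6, 2040:
March 2039: 31 − 25 = 6 days remain.
Then 9 full months totalling 275 days.
January 1–6, 2040: 6 days.
Residual: 287 days.
Total: 287 days.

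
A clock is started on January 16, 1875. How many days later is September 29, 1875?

January 1875: 31 − 16 = 15 days remain.
Then February 1875 (28), March (31), April (30), May (31), June (30), July (31), August (31): 28 + 31 + 30 + 31 + 30 + 31 + 31 = 212 days.
September 1–29, 1875: 29 days.
Total: 15 + 212 + 29 = 256 days.

256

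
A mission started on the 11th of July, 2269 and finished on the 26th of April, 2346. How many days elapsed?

From July 11, 2269 to July 11, 2345: 76 years, of which 18 contain a Feb 29 — 58×365 + 18×366 = 27758 days.
(2300 is not a leap year (divisible by 100 but not 400).)
July 2345: 31 − 11 = 20 days remain.
Then August (31), September (30), October (31), November (30), December (31), January (31), February 2346 (28), March (31): 31 + 30 + 31 + 30 + 31 + 31 + 28 + 31 = 243 days.
April 1–26, 2346: 26 days.
Residual: 289 days.
Total: 28047 days.

28047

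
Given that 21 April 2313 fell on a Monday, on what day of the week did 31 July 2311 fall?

Count forward from the earlier date (July 31, 2311) to the later (April 21, 2313):
Day-of-year of July 31, 2311: 212.
Day-of-year of April 21, 2313: 111.
2311 has 365 days, so 365 − 212 = 153 days remain in 2311.
Full years: 2312: 366. Sum = 366.
Total: 153 + 366 + 111 = 630 days.
630 is a multiple of 7, so 31 July 2311 falls on the same weekday: Monday.

Monday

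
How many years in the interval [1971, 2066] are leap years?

Years divisible by 4: 1972, 1976, …, 2064 — 24 in all.
2000 is divisible by 400, so still leap.
No century exceptions apply. Count: 24.

24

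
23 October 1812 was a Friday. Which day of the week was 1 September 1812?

Count forward from the earlier date (September 1, 1812) to the later (October 23, 1812):
September 1812: 30 − 1 = 29 days remain.
October 1–23, 1812: 23 days.
Total: 29 + 23 = 52 days.
52 mod 7 = 3, so 3 days before Friday is Tuesday.

Tuesday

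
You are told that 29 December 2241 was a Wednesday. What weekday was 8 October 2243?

Sunday

December 2241: 31 − 29 = 2 days remain.
Then 21 full months totalling 638 days.
October 1–8, 2243: 8 days.
Total: 2 + 638 + 8 = 648 days.
648 mod 7 = 4, so 4 days after Wednesday is Sunday.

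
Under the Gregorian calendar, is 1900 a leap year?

1900 is not a leap year (divisible by 100 but not 400).

No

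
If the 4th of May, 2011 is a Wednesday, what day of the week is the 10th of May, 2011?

Within May 2011: 10 − 4 = 6 days.
6 mod 7 = 6, so 6 days after Wednesday is Tuesday.

Tuesday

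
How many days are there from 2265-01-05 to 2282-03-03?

From January 5, 2265 to January 5, 2282: 17 years, of which 4 contain a Feb 29 — 13×365 + 4×366 = 6209 days.
January 2282: 31 − 5 = 26 days remain.
Then February 2282 (28): 28 days.
March 1–3, 2282: 3 days.
Residual: 57 days.
Total: 6266 days.

6266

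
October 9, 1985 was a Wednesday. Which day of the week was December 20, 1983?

Tuesday

Count forward from the earlier date (December 20, 1983) to the later (October 9, 1985):
December 1983: 31 − 20 = 11 days remain.
Then 21 full months totalling 639 days.
October 1–9, 1985: 9 days.
Total: 11 + 639 + 9 = 659 days.
659 mod 7 = 1, so 1 day before Wednesday is Tuesday.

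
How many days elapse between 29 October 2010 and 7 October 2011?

343

October 2010: 31 − 29 = 2 days remain.
Then 11 full months totalling 334 days.
October 1–7, 2011: 7 days.
Total: 2 + 334 + 7 = 343 days.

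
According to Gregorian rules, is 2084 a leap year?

Yes

2084 is a leap year.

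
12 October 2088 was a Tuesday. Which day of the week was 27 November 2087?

Thursday

Count forward from the earlier date (November 27, 2087) to the later (October 12, 2088):
Day-of-year of November 27, 2087: 331.
Day-of-year of October 12, 2088: 286.
2087 has 365 days, so 365 − 331 = 34 days remain in 2087.
Total: 34 + 286 = 320 days.
320 mod 7 = 5, so 5 days before Tuesday is Thursday.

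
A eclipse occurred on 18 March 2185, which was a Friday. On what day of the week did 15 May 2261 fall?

Wednesday

From March 18, 2185 to March 18, 2261: 76 years, of which 18 contain a Feb 29 — 58×365 + 18×366 = 27758 days.
(2200 is not a leap year (divisible by 100 but not 400).)
March 2261: 31 − 18 = 13 days remain.
Then April (30): 30 days.
May 1–15, 2261: 15 days.
Residual: 58 days.
Total: 27816 days.
27816 mod 7 = 5, so 5 days after Friday is Wednesday.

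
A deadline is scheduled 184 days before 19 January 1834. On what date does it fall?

19 July 1833

Count 184 days before January 19, 1834:
July 1833: 31 − 19 = 12 days remain.
Then August (31), September (30), October (31), November (30), December (31): 31 + 30 + 31 + 30 + 31 = 153 days.
January 1–19, 1834: 19 days.
Total: 12 + 153 + 19 = 184 days.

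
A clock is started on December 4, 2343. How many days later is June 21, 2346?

930

December 4, 2343 → December 4, 2344: 366 days (2344 is a leap year).
December 4, 2344 → December 4, 2345: 365 days.
December 2345: 31 − 4 = 27 days remain.
Then January (31), February 2346 (28), March (31), April (30), May (31): 31 + 28 + 31 + 30 + 31 = 151 days.
June 1–21, 2346: 21 days.
Residual: 199 days.
Total: 930 days.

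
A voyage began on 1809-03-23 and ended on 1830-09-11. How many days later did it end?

Day-of-year of March 23, 1809: 82.
Day-of-year of September 11, 1830: 254.
1809 has 365 days, so 365 − 82 = 283 days remain in 1809.
Full years 1810–1829: 15 common + 5 leap = 15×365 + 5×366 = 7305 days.
Total: 283 + 7305 + 254 = 7842 days.

7842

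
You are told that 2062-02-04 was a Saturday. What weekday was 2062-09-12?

February 2062: 28 − 4 = 24 days remain (2062 is not a leap year, so February has 28 days).
Then March (31), April (30), May (31), June (30), July (31), August (31): 31 + 30 + 31 + 30 + 31 + 31 = 184 days.
September 1–12, 2062: 12 days.
Total: 24 + 184 + 12 = 220 days.
220 mod 7 = 3, so 3 days after Saturday is Tuesday.

Tuesday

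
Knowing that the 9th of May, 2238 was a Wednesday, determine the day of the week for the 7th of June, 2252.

Monday

From May 9, 2238 to May 9, 2252: 14 years, of which 4 contain a Feb 29 — 10×365 + 4×366 = 5114 days.
May 2252: 31 − 9 = 22 days remain.
June 1–7, 2252: 7 days.
Residual: 29 days.
Total: 5143 days.
5143 mod 7 = 5, so 5 days after Wednesday is Monday.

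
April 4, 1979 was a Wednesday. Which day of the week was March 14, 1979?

Wednesday

Count forward from the earlier date (March 14, 1979) to the later (April 4, 1979):
March 1979: 31 − 14 = 17 days remain.
April 1–4, 1979: 4 days.
Total: 17 + 4 = 21 days.
21 is a multiple of 7, so March 14, 1979 falls on the same weekday: Wednesday.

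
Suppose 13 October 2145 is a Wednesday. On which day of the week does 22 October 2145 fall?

Friday

Within October 2145: 22 − 13 = 9 days.
9 mod 7 = 2, so 2 days after Wednesday is Friday.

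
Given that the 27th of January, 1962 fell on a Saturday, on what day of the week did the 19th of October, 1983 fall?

Wednesday

From January 27, 1962 to January 27, 1983: 21 years, of which 5 contain a Feb 29 — 16×365 + 5×366 = 7670 days.
January 1983: 31 − 27 = 4 days remain.
Then February 1983 (28), March (31), April (30), May (31), June (30), July (31), August (31), September (30): 28 + 31 + 30 + 31 + 30 + 31 + 31 + 30 = 242 days.
October 1–19, 1983: 19 days.
Residual: 265 days.
Total: 7935 days.
7935 mod 7 = 4, so 4 days after Saturday is Wednesday.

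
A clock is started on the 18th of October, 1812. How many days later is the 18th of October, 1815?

October 18, 1812 → October 18, 1813: 365 days.
October 18, 1813 → October 18, 1814: 365 days.
October 18, 1814 → October 18, 1815: 365 days.
Total: 1095 days.

1095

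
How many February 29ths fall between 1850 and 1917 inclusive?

16

Years divisible by 4: 1852, 1856, …, 1916 — 17 in all.
Of these, 1900 is divisible by 100 but not 400, so not leap.
Leap years: 17 − 1 = 16.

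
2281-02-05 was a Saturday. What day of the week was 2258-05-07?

Count forward from the earlier date (May 7, 2258) to the later (February 5, 2281):
From May 7, 2258 to May 7, 2280: 22 years, of which 6 contain a Feb 29 — 16×365 + 6×366 = 8036 days.
May 2280: 31 − 7 = 24 days remain.
Then June (30), July (31), August (31), September (30), October (31), November (30), December (31), January (31): 30 + 31 + 31 + 30 + 31 + 30 + 31 + 31 = 245 days.
February 1–5, 2281: 5 days (2281 is not a leap year).
Residual: 274 days.
Total: 8310 days.
8310 mod 7 = 1, so 1 day before Saturday is Friday.

Friday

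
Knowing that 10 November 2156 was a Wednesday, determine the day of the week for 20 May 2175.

Saturday

From November 10, 2156 to November 10, 2174: 18 years, of which 4 contain a Feb 29 — 14×365 + 4×366 = 6574 days.
November 2174: 30 − 10 = 20 days remain.
Then December (31), January (31), February 2175 (28), March (31), April (30): 31 + 31 + 28 + 31 + 30 = 151 days.
May 1–20, 2175: 20 days.
Residual: 191 days.
Total: 6765 days.
6765 mod 7 = 3, so 3 days after Wednesday is Saturday.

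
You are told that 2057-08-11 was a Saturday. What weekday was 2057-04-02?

Monday

Count forward from the earlier date (April 2, 2057) to the later (August 11, 2057):
April 2057: 30 − 2 = 28 days remain.
Then May (31), June (30), July (31): 31 + 30 + 31 = 92 days.
August 1–11, 2057: 11 days.
Total: 28 + 92 + 11 = 131 days.
131 mod 7 = 5, so 5 days before Saturday is Monday.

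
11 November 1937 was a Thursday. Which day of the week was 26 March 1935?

Count forward from the earlier date (March 26, 1935) to the later (November 11, 1937):
March 1935: 31 − 26 = 5 days remain.
Then 31 full months totalling 945 days.
November 1–11, 1937: 11 days.
Total: 5 + 945 + 11 = 961 days.
961 mod 7 = 2, so 2 days before Thursday is Tuesday.

Tuesday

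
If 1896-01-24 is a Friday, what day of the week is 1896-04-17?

Friday

January 1896: 31 − 24 = 7 days remain.
Then February 1896 (29), March (31): 29 + 31 = 60 days.
April 1–17, 1896: 17 days.
Total: 7 + 60 + 17 = 84 days.
84 is a multiple of 7, so 1896-04-17 falls on the same weekday: Friday.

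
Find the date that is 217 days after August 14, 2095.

March 18, 2096

Count 217 days after August 14, 2095:
Day-of-year of August 14, 2095: 226.
Day-of-year of March 18, 2096: 78.
2095 has 365 days, so 365 − 226 = 139 days remain in 2095.
Total: 139 + 78 = 217 days.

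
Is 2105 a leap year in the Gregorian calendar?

No

2105 is not a leap year.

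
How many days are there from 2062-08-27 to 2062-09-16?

August 2062: 31 − 27 = 4 days remain.
September 1–16, 2062: 16 days.
Total: 4 + 16 = 20 days.

20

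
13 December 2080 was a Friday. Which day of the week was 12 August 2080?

Monday

Count forward from the earlier date (August 12, 2080) to the later (December 13, 2080):
August 2080: 31 − 12 = 19 days remain.
Then September (30), October (31), November (30): 30 + 31 + 30 = 91 days.
December 1–13, 2080: 13 days.
Total: 19 + 91 + 13 = 123 days.
123 mod 7 = 4, so 4 days before Friday is Monday.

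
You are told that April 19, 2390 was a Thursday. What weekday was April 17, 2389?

Count forward from the earlier date (April 17, 2389) to the later (April 19, 2390):
Day-of-year of April 17, 2389: 107.
Day-of-year of April 19, 2390: 109.
2389 has 365 days, so 365 − 107 = 258 days remain in 2389.
Total: 258 + 109 = 367 days.
367 mod 7 = 3, so 3 days before Thursday is Monday.

Monday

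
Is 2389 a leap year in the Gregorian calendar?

No

2389 is not a leap year.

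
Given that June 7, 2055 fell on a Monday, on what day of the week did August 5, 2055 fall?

June 2055: 30 − 7 = 23 days remain.
Then July (31): 31 days.
August 1–5, 2055: 5 days.
Total: 23 + 31 + 5 = 59 days.
59 mod 7 = 3, so 3 days after Monday is Thursday.

Thursday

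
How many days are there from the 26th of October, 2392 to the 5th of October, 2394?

Day-of-year of October 26, 2392: 300.
Day-of-year of October 5, 2394: 278.
2392 has 366 days, so 366 − 300 = 66 days remain in 2392.
Full years: 2393: 365. Sum = 365.
Total: 66 + 365 + 278 = 709 days.

709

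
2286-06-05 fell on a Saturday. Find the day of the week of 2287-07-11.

Monday

June 2286: 30 − 5 = 25 days remain.
Then 12 full months totalling 365 days.
July 1–11, 2287: 11 days.
Total: 25 + 365 + 11 = 401 days.
401 mod 7 = 2, so 2 days after Saturday is Monday.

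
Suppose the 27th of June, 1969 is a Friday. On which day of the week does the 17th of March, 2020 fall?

From June 27, 1969 to June 27, 2019: 50 years, of which 12 contain a Feb 29 — 38×365 + 12×366 = 18262 days.
(2000 is a leap year (divisible by 400).)
June 2019: 30 − 27 = 3 days remain.
Then July (31), August (31), September (30), October (31), November (30), December (31), January (31), February 2020 (29): 31 + 31 + 30 + 31 + 30 + 31 + 31 + 29 = 244 days.
March 1–17, 2020: 17 days.
Residual: 264 days.
Total: 18526 days.
18526 mod 7 = 4, so 4 days after Friday is Tuesday.

Tuesday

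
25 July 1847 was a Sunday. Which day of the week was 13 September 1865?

Wednesday

Day-of-year of July 25, 1847: 206.
Day-of-year of September 13, 1865: 256.
1847 has 365 days, so 365 − 206 = 159 days remain in 1847.
Full years 1848–1864: 12 common + 5 leap = 12×365 + 5×366 = 6210 days.
Total: 159 + 6210 + 256 = 6625 days.
6625 mod 7 = 3, so 3 days after Sunday is Wednesday.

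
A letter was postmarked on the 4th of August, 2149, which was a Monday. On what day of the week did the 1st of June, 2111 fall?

Count forward from the earlier date (June 1, 2111) to the later (August 4, 2149):
Day-of-year of June 1, 2111: 152.
Day-of-year of August 4, 2149: 216.
2111 has 365 days, so 365 − 152 = 213 days remain in 2111.
Full years 2112–2148: 27 common + 10 leap = 27×365 + 10×366 = 13515 days.
Total: 213 + 13515 + 216 = 13944 days.
13944 is a multiple of 7, so the 1st of June, 2111 falls on the same weekday: Monday.

Monday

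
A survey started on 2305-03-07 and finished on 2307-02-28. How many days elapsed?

Day-of-year of March 7, 2305: 66.
Day-of-year of February 28, 2307: 59.
2305 has 365 days, so 365 − 66 = 299 days remain in 2305.
Full years: 2306: 365. Sum = 365.
Total: 299 + 365 + 59 = 723 days.

723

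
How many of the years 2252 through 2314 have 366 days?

15

Years divisible by 4: 2252, 2256, …, 2312 — 16 in all.
Of these, 2300 is divisible by 100 but not 400, so not leap.
Leap years: 16 − 1 = 15.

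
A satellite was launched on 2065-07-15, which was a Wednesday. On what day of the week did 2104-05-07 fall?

Wednesday

From July 15, 2065 to July 15, 2103: 38 years, of which 8 contain a Feb 29 — 30×365 + 8×366 = 13878 days.
(2100 is not a leap year (divisible by 100 but not 400).)
July 2103: 31 − 15 = 16 days remain.
Then 9 full months totalling 274 days.
May 1–7, 2104: 7 days.
Residual: 297 days.
Total: 14175 days.
14175 is a multiple of 7, so 2104-05-07 falls on the same weekday: Wednesday.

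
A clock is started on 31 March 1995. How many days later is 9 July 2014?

7040

Day-of-year of March 31, 1995: 90.
Day-of-year of July 9, 2014: 190.
1995 has 365 days, so 365 − 90 = 275 days remain in 1995.
Full years 1996–2013: 13 common + 5 leap = 13×365 + 5×366 = 6575 days.
Total: 275 + 6575 + 190 = 7040 days.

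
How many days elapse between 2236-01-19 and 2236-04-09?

January 2236: 31 − 19 = 12 days remain.
Then February 2236 (29), March (31): 29 + 31 = 60 days.
April 1–9, 2236: 9 days.
Total: 12 + 60 + 9 = 81 days.

81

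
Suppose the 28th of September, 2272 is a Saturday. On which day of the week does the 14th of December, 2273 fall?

Sunday

September 2272: 30 − 28 = 2 days remain.
Then 14 full months totalling 426 days.
December 1–14, 2273: 14 days.
Total: 2 + 426 + 14 = 442 days.
442 mod 7 = 1, so 1 day after Saturday is Sunday.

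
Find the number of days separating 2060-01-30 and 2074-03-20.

From January 30, 2060 to January 30, 2074: 14 years, of which 4 contain a Feb 29 — 10×365 + 4×366 = 5114 days.
January 2074: 31 − 30 = 1 day remains.
Then February 2074 (28): 28 days.
March 1–20, 2074: 20 days.
Residual: 49 days.
Total: 5163 days.

5163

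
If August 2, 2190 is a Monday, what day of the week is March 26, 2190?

Friday

Count forward from the earlier date (March 26, 2190) to the later (August 2, 2190):
March 2190: 31 − 26 = 5 days remain.
Then April (30), May (31), June (30), July (31): 30 + 31 + 30 + 31 = 122 days.
August 1–2, 2190: 2 days.
Total: 5 + 122 + 2 = 129 days.
129 mod 7 = 3, so 3 days before Monday is Friday.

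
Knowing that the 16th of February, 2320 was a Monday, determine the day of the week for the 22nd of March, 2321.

February 16, 2320 → February 16, 2321: 366 days (2320 is a leap year).
February 2321: 28 − 16 = 12 days remain (2321 is not a leap year, so February has 28 days).
March 1–22, 2321: 22 days.
Residual: 34 days.
Total: 400 days.
400 mod 7 = 1, so 1 day after Monday is Tuesday.

Tuesday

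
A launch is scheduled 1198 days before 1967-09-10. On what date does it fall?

1964-05-30

Count 1198 days before September 10, 1967:
May 30, 1964 → May 30, 1965: 365 days.
May 30, 1965 → May 30, 1966: 365 days.
May 30, 1966 → May 30, 1967: 365 days.
May 1967: 31 − 30 = 1 day remains.
Then June (30), July (31), August (31): 30 + 31 + 31 = 92 days.
September 1–10, 1967: 10 days.
Residual: 103 days.
Total: 1198 days.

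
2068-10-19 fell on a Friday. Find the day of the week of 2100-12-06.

Monday

From October 19, 2068 to October 19, 2100: 32 years, of which 7 contain a Feb 29 — 25×365 + 7×366 = 11687 days.
(2100 is not a leap year (divisible by 100 but not 400).)
October 2100: 31 − 19 = 12 days remain.
Then November (30): 30 days.
December 1–6, 2100: 6 days.
Residual: 48 days.
Total: 11735 days.
11735 mod 7 = 3, so 3 days after Friday is Monday.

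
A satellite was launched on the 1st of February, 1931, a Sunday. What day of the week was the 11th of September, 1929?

Wednesday

Count forward from the earlier date (September 11, 1929) to the later (February 1, 1931):
Day-of-year of September 11, 1929: 254.
Day-of-year of February 1, 1931: 32.
1929 has 365 days, so 365 − 254 = 111 days remain in 1929.
Full years: 1930: 365. Sum = 365.
Total: 111 + 365 + 32 = 508 days.
508 mod 7 = 4, so 4 days before Sunday is Wednesday.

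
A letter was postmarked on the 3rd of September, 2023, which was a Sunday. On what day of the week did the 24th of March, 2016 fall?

Count forward from the earlier date (March 24, 2016) to the later (September 3, 2023):
Day-of-year of March 24, 2016: 84.
Day-of-year of September 3, 2023: 246.
2016 has 366 days, so 366 − 84 = 282 days remain in 2016.
Full years: 2017: 365; 2018: 365; 2019: 365; 2020: 366; 2021: 365; 2022: 365. Sum = 2191.
Total: 282 + 2191 + 246 = 2719 days.
2719 mod 7 = 3, so 3 days before Sunday is Thursday.

Thursday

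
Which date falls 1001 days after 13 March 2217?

9 December 2219

Count 1001 days after March 13, 2217:
March 13, 2217 → March 13, 2218: 365 days.
March 13, 2218 → March 13, 2219: 365 days.
March 2219: 31 − 13 = 18 days remain.
Then April (30), May (31), June (30), July (31), August (31), September (30), October (31), November (30): 30 + 31 + 30 + 31 + 31 + 30 + 31 + 30 = 244 days.
December 1–9, 2219: 9 days.
Residual: 271 days.
Total: 1001 days.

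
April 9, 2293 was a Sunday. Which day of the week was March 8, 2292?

Count forward from the earlier date (March 8, 2292) to the later (April 9, 2293):
Day-of-year of March 8, 2292: 68.
Day-of-year of April 9, 2293: 99.
2292 has 366 days, so 366 − 68 = 298 days remain in 2292.
Total: 298 + 99 = 397 days.
397 mod 7 = 5, so 5 days before Sunday is Tuesday.

Tuesday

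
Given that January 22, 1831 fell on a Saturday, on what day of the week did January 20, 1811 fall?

Count forward from the earlier date (January 20, 1811) to the later (January 22, 1831):
Day-of-year of January 20, 1811: 20.
Day-of-year of January 22, 1831: 22.
1811 has 365 days, so 365 − 20 = 345 days remain in 1811.
Full years 1812–1830: 14 common + 5 leap = 14×365 + 5×366 = 6940 days.
Total: 345 + 6940 + 22 = 7307 days.
7307 mod 7 = 6, so 6 days before Saturday is Sunday.

Sunday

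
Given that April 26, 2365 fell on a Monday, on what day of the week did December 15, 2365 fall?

Wednesday

April 2365: 30 − 26 = 4 days remain.
Then May (31), June (30), July (31), August (31), September (30), October (31), November (30): 31 + 30 + 31 + 31 + 30 + 31 + 30 = 214 days.
December 1–15, 2365: 15 days.
Total: 4 + 214 + 15 = 233 days.
233 mod 7 = 2, so 2 days after Monday is Wednesday.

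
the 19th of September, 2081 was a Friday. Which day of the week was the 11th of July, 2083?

September 2081: 30 − 19 = 11 days remain.
Then 21 full months totalling 638 days.
July 1–11, 2083: 11 days.
Total: 11 + 638 + 11 = 660 days.
660 mod 7 = 2, so 2 days after Friday is Sunday.

Sunday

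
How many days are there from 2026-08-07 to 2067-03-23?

Day-of-year of August 7, 2026: 219.
Day-of-year of March 23, 2067: 82.
2026 has 365 days, so 365 − 219 = 146 days remain in 2026.
Full years 2027–2066: 30 common + 10 leap = 30×365 + 10×366 = 14610 days.
Total: 146 + 14610 + 82 = 14838 days.

14838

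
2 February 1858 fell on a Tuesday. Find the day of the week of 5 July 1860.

Day-of-year of February 2, 1858: 33.
Day-of-year of July 5, 1860: 187.
1858 has 365 days, so 365 − 33 = 332 days remain in 1858.
Full years: 1859: 365. Sum = 365.
Total: 332 + 365 + 187 = 884 days.
884 mod 7 = 2, so 2 days after Tuesday is Thursday.

Thursday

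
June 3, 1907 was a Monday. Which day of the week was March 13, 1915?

Day-of-year of June 3, 1907: 154.
Day-of-year of March 13, 1915: 72.
1907 has 365 days, so 365 − 154 = 211 days remain in 1907.
Full years 1908–1914: 5 common + 2 leap = 5×365 + 2×366 = 2557 days.
Total: 211 + 2557 + 72 = 2840 days.
2840 mod 7 = 5, so 5 days after Monday is Saturday.

Saturday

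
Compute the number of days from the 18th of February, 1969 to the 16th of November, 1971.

1001

Day-of-year of February 18, 1969: 49.
Day-of-year of November 16, 1971: 320.
1969 has 365 days, so 365 − 49 = 316 days remain in 1969.
Full years: 1970: 365. Sum = 365.
Total: 316 + 365 + 320 = 1001 days.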